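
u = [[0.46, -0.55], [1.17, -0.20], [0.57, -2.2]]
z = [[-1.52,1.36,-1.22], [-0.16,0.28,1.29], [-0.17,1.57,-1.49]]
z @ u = [[0.20, 3.25], [0.99, -2.81], [0.91, 3.06]]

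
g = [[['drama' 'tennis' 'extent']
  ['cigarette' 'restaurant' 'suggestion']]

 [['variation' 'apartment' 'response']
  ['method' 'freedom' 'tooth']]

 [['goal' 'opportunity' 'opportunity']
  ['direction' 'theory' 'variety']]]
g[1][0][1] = 'apartment'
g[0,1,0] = 'cigarette'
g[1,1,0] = 'method'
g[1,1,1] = 'freedom'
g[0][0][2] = 'extent'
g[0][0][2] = 'extent'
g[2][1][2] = 'variety'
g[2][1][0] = 'direction'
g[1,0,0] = 'variation'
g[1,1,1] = 'freedom'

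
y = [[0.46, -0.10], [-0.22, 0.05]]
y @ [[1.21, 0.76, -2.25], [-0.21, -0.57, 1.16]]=[[0.58, 0.41, -1.15], [-0.28, -0.20, 0.55]]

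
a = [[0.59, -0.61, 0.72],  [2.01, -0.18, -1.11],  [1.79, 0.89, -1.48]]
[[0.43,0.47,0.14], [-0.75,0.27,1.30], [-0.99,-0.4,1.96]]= a @ [[-0.04, 0.12, 0.85], [-0.02, -0.57, 0.87], [0.61, 0.07, 0.23]]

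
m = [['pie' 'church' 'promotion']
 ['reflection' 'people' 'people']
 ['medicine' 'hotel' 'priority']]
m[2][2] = 'priority'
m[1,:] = ['reflection', 'people', 'people']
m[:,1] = ['church', 'people', 'hotel']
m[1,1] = 'people'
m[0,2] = 'promotion'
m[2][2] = 'priority'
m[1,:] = ['reflection', 'people', 'people']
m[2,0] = 'medicine'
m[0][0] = 'pie'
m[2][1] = 'hotel'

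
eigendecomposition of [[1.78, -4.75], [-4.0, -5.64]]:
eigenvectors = [[0.92, 0.45], [-0.39, 0.89]]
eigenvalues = [3.79, -7.65]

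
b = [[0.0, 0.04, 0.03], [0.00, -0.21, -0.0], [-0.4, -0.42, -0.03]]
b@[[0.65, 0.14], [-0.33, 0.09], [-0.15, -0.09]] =[[-0.02, 0.0], [0.07, -0.02], [-0.12, -0.09]]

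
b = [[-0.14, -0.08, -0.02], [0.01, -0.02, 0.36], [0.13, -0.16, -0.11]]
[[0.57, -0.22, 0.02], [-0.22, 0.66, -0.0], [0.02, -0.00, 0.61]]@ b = [[-0.08, -0.04, -0.09], [0.04, 0.00, 0.24], [0.08, -0.10, -0.07]]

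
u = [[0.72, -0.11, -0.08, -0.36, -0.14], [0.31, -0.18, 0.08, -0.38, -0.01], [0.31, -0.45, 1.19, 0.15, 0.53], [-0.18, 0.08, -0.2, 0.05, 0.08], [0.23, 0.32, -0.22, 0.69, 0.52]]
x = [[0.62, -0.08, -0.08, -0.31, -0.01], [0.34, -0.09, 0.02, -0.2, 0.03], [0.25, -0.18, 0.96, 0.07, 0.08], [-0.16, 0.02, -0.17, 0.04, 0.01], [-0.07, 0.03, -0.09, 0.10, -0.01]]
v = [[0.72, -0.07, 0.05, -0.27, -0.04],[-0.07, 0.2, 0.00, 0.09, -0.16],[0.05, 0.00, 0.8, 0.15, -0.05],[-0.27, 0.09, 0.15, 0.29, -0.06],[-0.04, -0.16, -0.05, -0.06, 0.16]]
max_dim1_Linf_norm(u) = 1.19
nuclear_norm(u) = 3.56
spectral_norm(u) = 1.45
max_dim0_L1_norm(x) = 1.44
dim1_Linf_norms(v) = [0.72, 0.2, 0.8, 0.29, 0.16]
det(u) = -0.00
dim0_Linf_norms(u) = [0.72, 0.45, 1.19, 0.69, 0.53]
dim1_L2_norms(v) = [0.77, 0.28, 0.82, 0.44, 0.24]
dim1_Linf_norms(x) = [0.62, 0.34, 0.96, 0.17, 0.1]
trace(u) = 2.30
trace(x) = 1.52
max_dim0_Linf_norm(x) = 0.96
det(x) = -0.00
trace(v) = 2.17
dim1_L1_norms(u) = [1.41, 0.96, 2.63, 0.59, 1.98]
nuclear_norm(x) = 1.99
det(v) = 0.00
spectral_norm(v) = 0.88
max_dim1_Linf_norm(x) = 0.96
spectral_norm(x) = 1.06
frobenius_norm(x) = 1.33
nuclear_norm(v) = 2.17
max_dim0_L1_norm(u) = 1.77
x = u @ v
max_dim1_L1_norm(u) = 2.63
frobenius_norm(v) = 1.26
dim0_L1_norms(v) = [1.15, 0.52, 1.05, 0.86, 0.47]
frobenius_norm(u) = 2.01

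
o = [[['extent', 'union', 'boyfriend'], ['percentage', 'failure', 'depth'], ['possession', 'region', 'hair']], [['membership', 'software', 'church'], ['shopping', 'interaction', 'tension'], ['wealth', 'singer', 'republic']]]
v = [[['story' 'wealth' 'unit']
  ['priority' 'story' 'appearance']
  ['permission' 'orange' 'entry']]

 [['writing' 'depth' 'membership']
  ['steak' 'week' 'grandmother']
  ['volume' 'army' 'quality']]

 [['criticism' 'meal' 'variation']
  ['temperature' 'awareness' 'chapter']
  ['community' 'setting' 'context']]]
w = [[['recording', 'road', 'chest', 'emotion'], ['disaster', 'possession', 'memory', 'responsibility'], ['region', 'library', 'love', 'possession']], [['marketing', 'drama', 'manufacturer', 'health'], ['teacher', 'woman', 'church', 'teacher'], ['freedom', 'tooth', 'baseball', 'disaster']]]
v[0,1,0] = 'priority'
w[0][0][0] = 'recording'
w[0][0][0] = 'recording'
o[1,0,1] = 'software'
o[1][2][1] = 'singer'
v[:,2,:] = [['permission', 'orange', 'entry'], ['volume', 'army', 'quality'], ['community', 'setting', 'context']]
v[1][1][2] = 'grandmother'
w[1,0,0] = 'marketing'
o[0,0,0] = 'extent'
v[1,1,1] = 'week'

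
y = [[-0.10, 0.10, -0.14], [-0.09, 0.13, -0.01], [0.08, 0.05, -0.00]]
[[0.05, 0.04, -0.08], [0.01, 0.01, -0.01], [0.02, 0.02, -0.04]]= y@[[0.19, 0.16, -0.35],  [0.16, 0.13, -0.28],  [-0.35, -0.28, 0.64]]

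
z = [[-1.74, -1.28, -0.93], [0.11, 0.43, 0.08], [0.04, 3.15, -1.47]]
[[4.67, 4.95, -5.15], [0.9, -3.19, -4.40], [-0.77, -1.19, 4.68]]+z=[[2.93,3.67,-6.08], [1.01,-2.76,-4.32], [-0.73,1.96,3.21]]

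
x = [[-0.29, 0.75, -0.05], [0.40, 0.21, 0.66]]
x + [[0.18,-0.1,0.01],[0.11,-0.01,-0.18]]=[[-0.11, 0.65, -0.04], [0.51, 0.20, 0.48]]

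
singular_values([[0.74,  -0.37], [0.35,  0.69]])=[0.83, 0.77]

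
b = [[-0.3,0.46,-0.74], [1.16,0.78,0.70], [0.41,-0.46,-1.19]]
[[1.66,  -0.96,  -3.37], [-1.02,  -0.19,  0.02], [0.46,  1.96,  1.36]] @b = [[-2.99, 1.57, 2.11], [0.09, -0.63, 0.6], [2.69, 1.11, -0.59]]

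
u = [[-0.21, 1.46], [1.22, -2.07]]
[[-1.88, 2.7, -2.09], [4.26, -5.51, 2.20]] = u@[[1.73,-1.82,-0.83], [-1.04,1.59,-1.55]]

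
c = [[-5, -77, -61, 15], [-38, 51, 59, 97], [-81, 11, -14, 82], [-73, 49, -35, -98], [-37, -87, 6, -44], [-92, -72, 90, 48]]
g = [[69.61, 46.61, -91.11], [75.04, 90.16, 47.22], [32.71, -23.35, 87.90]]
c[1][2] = 59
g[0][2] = -91.11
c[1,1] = 51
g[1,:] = [75.04, 90.16, 47.22]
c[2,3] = 82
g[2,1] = -23.35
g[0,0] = 69.61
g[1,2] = 47.22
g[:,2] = [-91.11, 47.22, 87.9]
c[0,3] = 15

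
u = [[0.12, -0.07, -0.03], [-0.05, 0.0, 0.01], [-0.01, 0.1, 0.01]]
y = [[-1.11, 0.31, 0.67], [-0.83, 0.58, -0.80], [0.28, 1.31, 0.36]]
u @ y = [[-0.08, -0.04, 0.13], [0.06, -0.0, -0.03], [-0.07, 0.07, -0.08]]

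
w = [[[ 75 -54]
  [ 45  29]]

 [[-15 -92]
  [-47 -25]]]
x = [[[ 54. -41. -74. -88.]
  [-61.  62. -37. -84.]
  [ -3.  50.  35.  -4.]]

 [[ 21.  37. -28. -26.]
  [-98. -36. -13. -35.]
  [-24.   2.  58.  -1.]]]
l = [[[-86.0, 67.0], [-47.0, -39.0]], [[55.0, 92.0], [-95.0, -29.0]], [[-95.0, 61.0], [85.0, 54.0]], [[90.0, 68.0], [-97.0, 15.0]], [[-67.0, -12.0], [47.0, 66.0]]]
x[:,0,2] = [-74.0, -28.0]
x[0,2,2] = 35.0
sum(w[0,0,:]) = 21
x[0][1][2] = -37.0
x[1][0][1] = 37.0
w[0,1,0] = 45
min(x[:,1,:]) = -98.0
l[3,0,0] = 90.0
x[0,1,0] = -61.0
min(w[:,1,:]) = -47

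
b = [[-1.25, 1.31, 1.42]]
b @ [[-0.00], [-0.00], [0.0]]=[[0.00]]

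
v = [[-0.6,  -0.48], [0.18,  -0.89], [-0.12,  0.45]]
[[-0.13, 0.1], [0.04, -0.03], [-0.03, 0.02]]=v @ [[0.22, -0.17],[-0.00, 0.00]]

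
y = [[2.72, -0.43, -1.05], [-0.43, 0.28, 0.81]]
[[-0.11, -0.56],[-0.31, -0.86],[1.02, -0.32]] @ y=[[-0.06,  -0.11,  -0.34],  [-0.47,  -0.11,  -0.37],  [2.91,  -0.53,  -1.33]]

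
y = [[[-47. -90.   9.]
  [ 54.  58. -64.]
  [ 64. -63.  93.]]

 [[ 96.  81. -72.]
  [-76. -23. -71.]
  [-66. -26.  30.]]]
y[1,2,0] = -66.0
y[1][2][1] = -26.0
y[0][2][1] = -63.0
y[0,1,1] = 58.0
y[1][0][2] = -72.0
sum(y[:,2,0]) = -2.0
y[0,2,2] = 93.0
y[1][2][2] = 30.0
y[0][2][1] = -63.0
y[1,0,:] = [96.0, 81.0, -72.0]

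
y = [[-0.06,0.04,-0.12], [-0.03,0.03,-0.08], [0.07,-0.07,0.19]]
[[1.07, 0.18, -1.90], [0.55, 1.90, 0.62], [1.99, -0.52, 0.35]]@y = [[-0.2, 0.18, -0.50], [-0.05, 0.04, -0.1], [-0.08, 0.04, -0.13]]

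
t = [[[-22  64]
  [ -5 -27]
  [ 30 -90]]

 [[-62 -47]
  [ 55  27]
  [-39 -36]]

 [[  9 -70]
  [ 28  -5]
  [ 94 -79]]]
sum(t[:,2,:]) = -120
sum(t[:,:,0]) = 88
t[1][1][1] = 27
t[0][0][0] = -22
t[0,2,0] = 30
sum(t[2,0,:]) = -61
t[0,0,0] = -22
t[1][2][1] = -36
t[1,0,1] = -47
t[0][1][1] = -27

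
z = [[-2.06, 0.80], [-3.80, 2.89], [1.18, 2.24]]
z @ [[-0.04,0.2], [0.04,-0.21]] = [[0.11, -0.58], [0.27, -1.37], [0.04, -0.23]]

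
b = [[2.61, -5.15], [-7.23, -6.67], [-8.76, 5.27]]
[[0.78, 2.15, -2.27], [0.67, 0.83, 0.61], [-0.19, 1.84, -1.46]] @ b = [[6.38, -30.32],[-9.60, -5.77],[-1.01, -18.99]]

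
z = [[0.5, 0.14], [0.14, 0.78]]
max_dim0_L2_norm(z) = 0.79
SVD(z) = [[0.38, 0.92], [0.92, -0.38]] @ diag([0.8379898987322333, 0.44201010126776674]) @ [[0.38, 0.92], [0.92, -0.38]]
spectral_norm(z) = 0.84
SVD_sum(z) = [[0.12, 0.30], [0.30, 0.72]] + [[0.38, -0.16], [-0.16, 0.06]]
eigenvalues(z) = [0.44, 0.84]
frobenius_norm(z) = 0.95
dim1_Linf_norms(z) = [0.5, 0.78]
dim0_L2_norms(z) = [0.52, 0.79]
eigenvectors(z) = [[-0.92, -0.38], [0.38, -0.92]]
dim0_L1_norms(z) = [0.64, 0.92]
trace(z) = 1.28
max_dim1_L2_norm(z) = 0.79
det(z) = 0.37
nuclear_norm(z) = 1.28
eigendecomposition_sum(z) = [[0.38,-0.16], [-0.16,0.06]] + [[0.12, 0.3], [0.30, 0.72]]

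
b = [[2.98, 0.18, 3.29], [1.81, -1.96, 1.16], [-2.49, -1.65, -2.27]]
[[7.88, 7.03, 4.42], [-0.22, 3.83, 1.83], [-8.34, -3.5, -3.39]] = b @ [[0.64,  -0.33,  0.54],[1.72,  -0.79,  0.07],[1.72,  2.48,  0.85]]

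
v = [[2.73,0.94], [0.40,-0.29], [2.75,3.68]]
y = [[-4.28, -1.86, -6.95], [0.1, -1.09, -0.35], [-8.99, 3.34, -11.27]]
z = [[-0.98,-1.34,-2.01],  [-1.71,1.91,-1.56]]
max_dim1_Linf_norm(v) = 3.68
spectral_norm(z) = 3.23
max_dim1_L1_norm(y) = 23.6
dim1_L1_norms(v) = [3.67, 0.69, 6.43]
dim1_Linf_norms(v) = [2.73, 0.4, 3.68]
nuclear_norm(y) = 20.21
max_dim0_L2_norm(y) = 13.25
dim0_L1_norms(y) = [13.37, 6.29, 18.57]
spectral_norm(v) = 5.24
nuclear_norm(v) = 6.74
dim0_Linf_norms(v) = [2.75, 3.68]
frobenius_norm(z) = 3.98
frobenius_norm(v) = 5.45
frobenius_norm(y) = 17.04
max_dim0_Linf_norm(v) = 3.68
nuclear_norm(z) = 5.55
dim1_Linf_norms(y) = [6.95, 1.09, 11.27]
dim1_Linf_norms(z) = [2.01, 1.91]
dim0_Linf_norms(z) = [1.71, 1.91, 2.01]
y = v @ z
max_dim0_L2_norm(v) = 3.9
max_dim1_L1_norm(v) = 6.43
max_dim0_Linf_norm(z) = 2.01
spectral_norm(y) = 16.67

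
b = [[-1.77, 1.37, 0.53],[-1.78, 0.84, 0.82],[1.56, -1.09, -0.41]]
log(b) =[[-3.56, 2.74, -0.84], [-5.03, 3.38, 0.21], [1.32, -2.72, -2.00]]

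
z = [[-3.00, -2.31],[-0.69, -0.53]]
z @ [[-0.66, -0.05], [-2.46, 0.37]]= [[7.66, -0.7], [1.76, -0.16]]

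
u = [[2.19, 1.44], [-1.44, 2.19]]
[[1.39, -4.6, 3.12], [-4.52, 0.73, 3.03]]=u @ [[1.39, -1.62, 0.36], [-1.15, -0.73, 1.62]]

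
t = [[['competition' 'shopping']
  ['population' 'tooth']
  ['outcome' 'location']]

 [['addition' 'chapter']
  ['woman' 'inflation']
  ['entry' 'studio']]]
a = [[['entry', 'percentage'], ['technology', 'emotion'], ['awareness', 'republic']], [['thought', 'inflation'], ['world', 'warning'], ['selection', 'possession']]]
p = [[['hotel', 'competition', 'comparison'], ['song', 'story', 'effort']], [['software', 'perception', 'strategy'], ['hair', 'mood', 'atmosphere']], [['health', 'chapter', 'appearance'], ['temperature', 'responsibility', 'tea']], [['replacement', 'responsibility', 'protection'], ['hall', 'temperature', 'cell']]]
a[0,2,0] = 'awareness'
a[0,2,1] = 'republic'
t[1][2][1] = 'studio'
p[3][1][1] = 'temperature'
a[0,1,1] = 'emotion'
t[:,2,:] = [['outcome', 'location'], ['entry', 'studio']]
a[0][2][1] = 'republic'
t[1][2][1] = 'studio'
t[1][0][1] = 'chapter'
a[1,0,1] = 'inflation'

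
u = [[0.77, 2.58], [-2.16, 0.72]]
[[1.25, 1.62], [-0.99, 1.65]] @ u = [[-2.54, 4.39], [-4.33, -1.37]]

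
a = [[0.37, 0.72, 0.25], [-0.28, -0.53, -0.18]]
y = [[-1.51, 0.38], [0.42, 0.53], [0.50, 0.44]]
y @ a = [[-0.67, -1.29, -0.45],[0.01, 0.02, 0.01],[0.06, 0.13, 0.05]]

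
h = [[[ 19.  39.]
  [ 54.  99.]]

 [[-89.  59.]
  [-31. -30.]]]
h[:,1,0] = [54.0, -31.0]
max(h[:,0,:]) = 59.0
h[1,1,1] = -30.0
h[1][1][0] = -31.0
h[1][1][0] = -31.0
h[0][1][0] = 54.0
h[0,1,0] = 54.0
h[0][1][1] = 99.0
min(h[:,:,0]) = -89.0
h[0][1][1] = 99.0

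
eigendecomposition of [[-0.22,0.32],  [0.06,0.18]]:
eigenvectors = [[-0.99,  -0.59], [0.13,  -0.81]]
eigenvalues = [-0.26, 0.22]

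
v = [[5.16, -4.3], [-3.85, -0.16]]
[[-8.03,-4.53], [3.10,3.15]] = v @ [[-0.84, -0.82], [0.86, 0.07]]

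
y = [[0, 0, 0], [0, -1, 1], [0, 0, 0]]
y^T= [[0, 0, 0], [0, -1, 0], [0, 1, 0]]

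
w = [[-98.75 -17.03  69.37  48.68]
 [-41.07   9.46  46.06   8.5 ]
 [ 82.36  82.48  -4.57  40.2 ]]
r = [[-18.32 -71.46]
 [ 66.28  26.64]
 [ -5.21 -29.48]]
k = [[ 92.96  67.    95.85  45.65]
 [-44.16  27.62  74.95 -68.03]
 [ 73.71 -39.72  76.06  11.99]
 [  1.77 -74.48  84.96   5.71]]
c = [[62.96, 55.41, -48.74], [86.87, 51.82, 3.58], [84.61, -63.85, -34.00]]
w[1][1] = 9.46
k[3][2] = 84.96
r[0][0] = -18.32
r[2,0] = -5.21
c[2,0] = 84.61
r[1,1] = 26.64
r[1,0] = 66.28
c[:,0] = [62.96, 86.87, 84.61]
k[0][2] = 95.85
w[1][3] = 8.5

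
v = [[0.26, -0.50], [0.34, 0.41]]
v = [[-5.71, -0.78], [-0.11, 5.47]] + [[5.97, 0.28], [0.45, -5.06]]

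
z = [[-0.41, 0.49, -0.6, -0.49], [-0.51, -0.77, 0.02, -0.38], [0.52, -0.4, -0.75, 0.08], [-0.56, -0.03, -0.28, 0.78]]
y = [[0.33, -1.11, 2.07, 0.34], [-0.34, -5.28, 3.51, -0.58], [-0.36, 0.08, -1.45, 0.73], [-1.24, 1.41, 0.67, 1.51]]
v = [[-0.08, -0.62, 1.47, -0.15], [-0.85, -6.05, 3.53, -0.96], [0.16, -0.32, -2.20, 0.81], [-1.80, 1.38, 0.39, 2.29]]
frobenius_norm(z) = 2.00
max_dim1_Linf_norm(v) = 6.05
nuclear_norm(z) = 4.00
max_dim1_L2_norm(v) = 7.12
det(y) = 15.71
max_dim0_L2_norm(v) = 6.24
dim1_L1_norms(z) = [1.99, 1.68, 1.75, 1.65]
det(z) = -1.00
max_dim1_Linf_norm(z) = 0.78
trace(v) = -6.04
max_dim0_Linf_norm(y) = 5.28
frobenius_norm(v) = 8.33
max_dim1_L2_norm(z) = 1.0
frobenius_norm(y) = 7.44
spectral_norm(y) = 6.82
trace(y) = -4.89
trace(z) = -1.15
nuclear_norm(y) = 11.44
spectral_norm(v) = 7.40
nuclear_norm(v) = 13.00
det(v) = 13.20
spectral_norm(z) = 1.01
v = z + y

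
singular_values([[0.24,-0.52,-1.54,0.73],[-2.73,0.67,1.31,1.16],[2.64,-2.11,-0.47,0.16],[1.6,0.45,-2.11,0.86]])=[4.97, 2.46, 1.58, 0.71]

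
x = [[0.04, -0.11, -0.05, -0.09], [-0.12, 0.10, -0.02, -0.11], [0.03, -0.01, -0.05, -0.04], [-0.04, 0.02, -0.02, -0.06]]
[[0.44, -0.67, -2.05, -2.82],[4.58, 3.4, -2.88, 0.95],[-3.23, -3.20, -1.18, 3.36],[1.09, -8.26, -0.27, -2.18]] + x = [[0.48,-0.78,-2.1,-2.91], [4.46,3.50,-2.90,0.84], [-3.20,-3.21,-1.23,3.32], [1.05,-8.24,-0.29,-2.24]]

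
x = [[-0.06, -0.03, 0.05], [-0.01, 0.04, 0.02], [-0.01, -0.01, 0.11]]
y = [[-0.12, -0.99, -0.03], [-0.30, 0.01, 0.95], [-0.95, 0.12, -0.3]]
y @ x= [[0.02, -0.04, -0.03], [0.01, -0.00, 0.09], [0.06, 0.04, -0.08]]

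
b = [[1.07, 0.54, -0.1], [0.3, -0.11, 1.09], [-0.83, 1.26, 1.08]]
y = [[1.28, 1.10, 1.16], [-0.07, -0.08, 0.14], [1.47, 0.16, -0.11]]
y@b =[[0.74, 2.03, 2.32], [-0.22, 0.15, 0.07], [1.71, 0.64, -0.09]]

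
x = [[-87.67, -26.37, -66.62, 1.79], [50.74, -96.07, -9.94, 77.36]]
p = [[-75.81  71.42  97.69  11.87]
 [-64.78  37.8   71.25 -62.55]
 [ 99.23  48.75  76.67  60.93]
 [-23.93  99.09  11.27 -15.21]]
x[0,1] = -26.37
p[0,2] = 97.69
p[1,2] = 71.25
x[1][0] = 50.74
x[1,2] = -9.94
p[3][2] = 11.27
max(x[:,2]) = -9.94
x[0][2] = -66.62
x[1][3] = 77.36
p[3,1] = 99.09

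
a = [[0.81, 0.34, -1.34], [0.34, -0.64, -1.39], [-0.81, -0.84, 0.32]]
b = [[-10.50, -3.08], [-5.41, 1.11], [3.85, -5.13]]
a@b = [[-15.50,4.76], [-5.46,5.37], [14.28,-0.08]]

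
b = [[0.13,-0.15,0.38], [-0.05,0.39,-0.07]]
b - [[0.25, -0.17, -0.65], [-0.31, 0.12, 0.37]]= [[-0.12, 0.02, 1.03], [0.26, 0.27, -0.44]]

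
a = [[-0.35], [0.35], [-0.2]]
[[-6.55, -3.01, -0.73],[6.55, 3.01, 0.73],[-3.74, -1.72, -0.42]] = a @ [[18.72, 8.6, 2.08]]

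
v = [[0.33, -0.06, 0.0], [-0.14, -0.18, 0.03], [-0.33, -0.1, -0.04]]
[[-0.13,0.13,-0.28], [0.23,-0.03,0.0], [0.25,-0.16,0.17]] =v@[[-0.55, 0.38, -0.74], [-0.8, 0.00, 0.60], [0.23, 0.92, 0.30]]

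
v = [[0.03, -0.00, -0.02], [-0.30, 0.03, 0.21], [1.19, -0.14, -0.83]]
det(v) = 0.000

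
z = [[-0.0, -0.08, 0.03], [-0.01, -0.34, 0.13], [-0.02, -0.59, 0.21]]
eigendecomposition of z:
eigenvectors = [[(0.98+0j),  -0.10+0.01j,  -0.10-0.01j], [-0.09+0.00j,  -0.42+0.05j,  (-0.42-0.05j)], [-0.17+0.00j,  (-0.9+0j),  (-0.9-0j)]]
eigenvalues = [0j, (-0.07+0.03j), (-0.07-0.03j)]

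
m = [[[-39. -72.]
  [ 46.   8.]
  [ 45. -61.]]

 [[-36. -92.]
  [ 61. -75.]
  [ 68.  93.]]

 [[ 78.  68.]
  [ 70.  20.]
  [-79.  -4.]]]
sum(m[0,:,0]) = 52.0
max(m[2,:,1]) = 68.0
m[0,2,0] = 45.0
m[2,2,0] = -79.0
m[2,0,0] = 78.0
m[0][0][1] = -72.0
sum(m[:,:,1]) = -115.0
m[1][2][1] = 93.0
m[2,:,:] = [[78.0, 68.0], [70.0, 20.0], [-79.0, -4.0]]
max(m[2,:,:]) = 78.0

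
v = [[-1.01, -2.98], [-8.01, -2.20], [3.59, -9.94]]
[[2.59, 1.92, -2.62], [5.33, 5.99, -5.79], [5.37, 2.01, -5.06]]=v @ [[-0.47, -0.63, 0.53], [-0.71, -0.43, 0.7]]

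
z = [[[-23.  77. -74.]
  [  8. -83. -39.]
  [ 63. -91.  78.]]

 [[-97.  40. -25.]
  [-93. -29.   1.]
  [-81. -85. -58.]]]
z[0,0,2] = -74.0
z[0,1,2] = -39.0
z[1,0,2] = -25.0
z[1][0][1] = 40.0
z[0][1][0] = 8.0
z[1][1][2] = 1.0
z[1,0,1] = 40.0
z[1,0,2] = -25.0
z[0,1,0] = 8.0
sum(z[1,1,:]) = -121.0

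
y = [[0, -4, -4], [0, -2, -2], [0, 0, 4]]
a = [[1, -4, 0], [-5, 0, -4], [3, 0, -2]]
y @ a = [[8, 0, 24], [4, 0, 12], [12, 0, -8]]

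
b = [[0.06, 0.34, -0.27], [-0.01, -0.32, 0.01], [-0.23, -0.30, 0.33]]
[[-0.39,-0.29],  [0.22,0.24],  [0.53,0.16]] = b@[[-0.79, 0.68], [-0.64, -0.75], [0.46, 0.28]]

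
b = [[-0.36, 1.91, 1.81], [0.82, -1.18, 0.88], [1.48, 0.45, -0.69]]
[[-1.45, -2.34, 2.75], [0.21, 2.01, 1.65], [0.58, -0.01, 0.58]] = b @ [[0.28,0.45,0.95], [-0.3,-1.28,0.3], [-0.43,0.15,1.39]]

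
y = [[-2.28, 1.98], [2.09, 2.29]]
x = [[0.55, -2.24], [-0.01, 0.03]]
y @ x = [[-1.27, 5.17], [1.13, -4.61]]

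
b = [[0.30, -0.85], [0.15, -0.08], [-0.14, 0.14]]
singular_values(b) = [0.93, 0.14]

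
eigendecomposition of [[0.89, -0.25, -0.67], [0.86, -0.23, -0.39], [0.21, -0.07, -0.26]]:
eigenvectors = [[(0.67+0j), (-0.11-0.06j), (-0.11+0.06j)], [0.73+0.00j, (-0.97+0j), -0.97-0.00j], [(0.12+0j), (0.21-0.07j), 0.21+0.07j]]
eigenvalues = [(0.5+0j), (-0.05+0.02j), (-0.05-0.02j)]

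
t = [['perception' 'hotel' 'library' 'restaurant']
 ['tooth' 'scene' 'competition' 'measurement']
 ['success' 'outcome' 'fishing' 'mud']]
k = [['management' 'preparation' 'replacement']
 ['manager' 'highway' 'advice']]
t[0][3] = 'restaurant'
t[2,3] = 'mud'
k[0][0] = 'management'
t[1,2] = 'competition'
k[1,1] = 'highway'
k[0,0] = 'management'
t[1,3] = 'measurement'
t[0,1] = 'hotel'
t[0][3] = 'restaurant'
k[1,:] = ['manager', 'highway', 'advice']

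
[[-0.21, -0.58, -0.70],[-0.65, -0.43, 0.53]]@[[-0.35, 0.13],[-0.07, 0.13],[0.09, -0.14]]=[[0.05,-0.00], [0.31,-0.21]]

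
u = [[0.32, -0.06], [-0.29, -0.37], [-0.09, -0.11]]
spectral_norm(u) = 0.52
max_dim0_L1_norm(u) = 0.7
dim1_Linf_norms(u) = [0.32, 0.37, 0.11]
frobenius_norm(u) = 0.59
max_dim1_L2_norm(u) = 0.47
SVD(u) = [[-0.40, -0.91],[0.88, -0.39],[0.27, -0.11]] @ diag([0.5232826649555042, 0.2708786675931967]) @ [[-0.78, -0.63], [-0.63, 0.78]]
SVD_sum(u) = [[0.16, 0.13], [-0.36, -0.29], [-0.11, -0.09]] + [[0.16,  -0.19],[0.07,  -0.08],[0.02,  -0.02]]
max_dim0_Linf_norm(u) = 0.37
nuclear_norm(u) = 0.79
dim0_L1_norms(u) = [0.7, 0.54]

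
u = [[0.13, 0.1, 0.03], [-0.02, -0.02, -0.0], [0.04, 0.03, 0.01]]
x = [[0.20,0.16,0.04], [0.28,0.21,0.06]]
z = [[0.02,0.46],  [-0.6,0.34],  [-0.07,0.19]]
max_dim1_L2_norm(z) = 0.69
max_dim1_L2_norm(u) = 0.17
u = z @ x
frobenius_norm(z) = 0.85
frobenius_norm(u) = 0.18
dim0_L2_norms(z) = [0.6, 0.6]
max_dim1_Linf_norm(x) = 0.28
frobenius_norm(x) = 0.44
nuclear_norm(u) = 0.18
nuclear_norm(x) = 0.45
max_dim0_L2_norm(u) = 0.14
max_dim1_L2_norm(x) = 0.36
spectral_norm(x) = 0.44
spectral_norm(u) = 0.18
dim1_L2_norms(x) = [0.26, 0.36]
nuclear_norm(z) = 1.15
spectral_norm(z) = 0.76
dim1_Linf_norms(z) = [0.46, 0.6, 0.19]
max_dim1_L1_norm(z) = 0.94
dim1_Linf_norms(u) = [0.13, 0.02, 0.04]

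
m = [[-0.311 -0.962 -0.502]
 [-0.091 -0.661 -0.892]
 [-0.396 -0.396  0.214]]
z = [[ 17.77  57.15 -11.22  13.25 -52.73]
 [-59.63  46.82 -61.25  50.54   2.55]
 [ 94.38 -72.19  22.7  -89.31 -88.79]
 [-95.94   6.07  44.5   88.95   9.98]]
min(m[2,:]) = -0.396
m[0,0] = -0.311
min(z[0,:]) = -52.73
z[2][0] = 94.38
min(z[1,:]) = -61.25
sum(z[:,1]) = 37.85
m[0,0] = -0.311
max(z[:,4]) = 9.98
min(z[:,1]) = -72.19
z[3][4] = 9.98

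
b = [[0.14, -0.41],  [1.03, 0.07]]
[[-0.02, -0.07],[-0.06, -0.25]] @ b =[[-0.07, 0.0], [-0.27, 0.01]]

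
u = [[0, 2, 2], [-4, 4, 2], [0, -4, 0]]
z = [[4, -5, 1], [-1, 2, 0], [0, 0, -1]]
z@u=[[20, -16, -2], [-8, 6, 2], [0, 4, 0]]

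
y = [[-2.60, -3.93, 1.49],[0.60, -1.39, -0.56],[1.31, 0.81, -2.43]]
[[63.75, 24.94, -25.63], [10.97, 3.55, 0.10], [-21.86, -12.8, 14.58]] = y@[[-6.33,-1.2,3.92], [-11.35,-4.35,2.81], [1.80,3.17,-2.95]]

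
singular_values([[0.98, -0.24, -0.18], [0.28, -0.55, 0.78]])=[1.13, 0.87]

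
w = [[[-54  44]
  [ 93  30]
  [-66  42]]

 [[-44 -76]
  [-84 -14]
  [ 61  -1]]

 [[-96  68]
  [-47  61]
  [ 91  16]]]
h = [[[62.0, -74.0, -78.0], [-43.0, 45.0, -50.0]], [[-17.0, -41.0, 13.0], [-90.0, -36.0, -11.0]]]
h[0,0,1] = -74.0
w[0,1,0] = 93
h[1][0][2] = 13.0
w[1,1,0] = -84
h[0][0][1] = -74.0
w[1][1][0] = -84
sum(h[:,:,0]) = -88.0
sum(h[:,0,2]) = -65.0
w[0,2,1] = 42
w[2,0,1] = 68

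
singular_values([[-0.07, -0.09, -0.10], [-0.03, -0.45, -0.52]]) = [0.7, 0.06]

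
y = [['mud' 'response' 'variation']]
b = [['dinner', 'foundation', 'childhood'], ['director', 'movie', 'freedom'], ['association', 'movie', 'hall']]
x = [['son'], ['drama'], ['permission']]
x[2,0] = 'permission'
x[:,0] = ['son', 'drama', 'permission']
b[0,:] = ['dinner', 'foundation', 'childhood']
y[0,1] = 'response'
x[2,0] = 'permission'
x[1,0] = 'drama'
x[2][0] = 'permission'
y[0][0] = 'mud'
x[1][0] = 'drama'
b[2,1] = 'movie'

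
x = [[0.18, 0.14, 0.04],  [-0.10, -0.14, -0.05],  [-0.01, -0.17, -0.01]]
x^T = [[0.18, -0.1, -0.01], [0.14, -0.14, -0.17], [0.04, -0.05, -0.01]]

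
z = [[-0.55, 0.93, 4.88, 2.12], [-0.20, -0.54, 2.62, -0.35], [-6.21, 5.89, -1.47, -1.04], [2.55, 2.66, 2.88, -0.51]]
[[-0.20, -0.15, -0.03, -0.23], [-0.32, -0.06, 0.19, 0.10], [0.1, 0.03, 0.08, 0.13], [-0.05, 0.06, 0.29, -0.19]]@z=[[-0.26, -0.89, -1.99, -0.22], [-0.74, 1.12, -1.71, -0.91], [-0.23, 0.89, 0.82, 0.05], [-2.27, 1.12, -1.06, -0.33]]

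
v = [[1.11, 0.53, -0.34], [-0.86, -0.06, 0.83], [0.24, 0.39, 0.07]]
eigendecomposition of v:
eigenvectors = [[(-0.42+0j), (0.44+0.47j), 0.44-0.47j],[0.70+0.00j, -0.70+0.00j, (-0.7-0j)],[(-0.58+0j), -0.17+0.26j, -0.17-0.26j]]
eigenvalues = [(-0.22+0j), (0.67+0.27j), (0.67-0.27j)]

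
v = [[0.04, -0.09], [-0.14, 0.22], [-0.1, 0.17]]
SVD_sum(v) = [[0.05, -0.08], [-0.13, 0.22], [-0.10, 0.17]] + [[-0.01, -0.01],[-0.01, -0.0],[0.0, 0.00]]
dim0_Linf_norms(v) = [0.14, 0.22]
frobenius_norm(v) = 0.34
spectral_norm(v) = 0.34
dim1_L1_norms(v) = [0.13, 0.36, 0.27]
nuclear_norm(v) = 0.36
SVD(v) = [[-0.29,  -0.88], [0.76,  -0.45], [0.58,  0.16]] @ diag([0.34118402670613024, 0.013908987044019269]) @ [[-0.52, 0.86], [0.86, 0.52]]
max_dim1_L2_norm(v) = 0.26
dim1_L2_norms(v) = [0.1, 0.26, 0.2]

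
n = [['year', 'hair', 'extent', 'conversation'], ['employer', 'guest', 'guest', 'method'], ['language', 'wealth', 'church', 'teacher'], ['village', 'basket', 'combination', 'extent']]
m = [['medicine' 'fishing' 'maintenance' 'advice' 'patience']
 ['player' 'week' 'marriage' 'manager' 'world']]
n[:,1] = ['hair', 'guest', 'wealth', 'basket']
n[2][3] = 'teacher'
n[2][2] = 'church'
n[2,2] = 'church'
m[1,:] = ['player', 'week', 'marriage', 'manager', 'world']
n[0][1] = 'hair'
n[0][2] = 'extent'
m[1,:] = ['player', 'week', 'marriage', 'manager', 'world']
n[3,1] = 'basket'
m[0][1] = 'fishing'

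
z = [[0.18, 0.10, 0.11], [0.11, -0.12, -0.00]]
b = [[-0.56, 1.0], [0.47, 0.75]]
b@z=[[0.01, -0.18, -0.06], [0.17, -0.04, 0.05]]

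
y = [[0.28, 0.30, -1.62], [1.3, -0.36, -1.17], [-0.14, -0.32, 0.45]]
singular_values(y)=[2.31, 0.95, 0.22]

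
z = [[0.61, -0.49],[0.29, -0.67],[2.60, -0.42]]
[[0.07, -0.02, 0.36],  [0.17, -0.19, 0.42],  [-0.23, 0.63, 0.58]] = z@[[-0.14,0.31,0.13], [-0.32,0.42,-0.57]]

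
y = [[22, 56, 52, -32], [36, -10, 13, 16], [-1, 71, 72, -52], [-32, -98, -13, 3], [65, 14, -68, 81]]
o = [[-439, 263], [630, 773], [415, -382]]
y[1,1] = -10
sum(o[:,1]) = 654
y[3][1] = -98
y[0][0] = 22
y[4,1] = 14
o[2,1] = -382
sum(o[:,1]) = 654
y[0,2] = 52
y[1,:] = [36, -10, 13, 16]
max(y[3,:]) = 3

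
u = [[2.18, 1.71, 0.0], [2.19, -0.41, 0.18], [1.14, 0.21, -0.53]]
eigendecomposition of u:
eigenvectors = [[-0.82, -0.41, -0.09],[-0.5, 0.85, 0.15],[-0.28, 0.33, 0.98]]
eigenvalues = [3.24, -1.39, -0.61]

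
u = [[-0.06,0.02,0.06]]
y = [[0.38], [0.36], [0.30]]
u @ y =[[0.00]]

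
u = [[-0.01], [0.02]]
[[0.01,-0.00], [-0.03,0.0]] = u @ [[-1.32, 0.06]]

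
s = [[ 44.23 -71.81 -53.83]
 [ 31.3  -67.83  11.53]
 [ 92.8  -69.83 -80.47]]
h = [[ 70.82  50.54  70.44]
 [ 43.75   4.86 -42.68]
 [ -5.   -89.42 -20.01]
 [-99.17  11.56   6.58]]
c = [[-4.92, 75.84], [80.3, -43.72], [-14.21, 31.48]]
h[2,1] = -89.42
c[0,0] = -4.92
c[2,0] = -14.21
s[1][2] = 11.53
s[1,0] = 31.3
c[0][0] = -4.92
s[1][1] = -67.83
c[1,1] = -43.72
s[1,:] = [31.3, -67.83, 11.53]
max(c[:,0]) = 80.3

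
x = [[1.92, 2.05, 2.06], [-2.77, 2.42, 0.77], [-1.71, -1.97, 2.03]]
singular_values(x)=[3.84, 3.83, 2.78]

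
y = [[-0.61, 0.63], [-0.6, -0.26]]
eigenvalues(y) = [(-0.44+0.59j), (-0.44-0.59j)]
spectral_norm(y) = 0.93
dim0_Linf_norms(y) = [0.61, 0.63]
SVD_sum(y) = [[-0.73,0.42], [-0.34,0.19]] + [[0.12, 0.21], [-0.26, -0.45]]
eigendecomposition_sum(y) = [[-0.31+0.23j, (0.31+0.23j)], [(-0.3-0.22j), -0.13+0.36j]] + [[(-0.31-0.23j), (0.32-0.23j)], [-0.30+0.22j, -0.13-0.36j]]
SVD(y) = [[-0.91, -0.42],[-0.42, 0.91]] @ diag([0.9289344524718861, 0.5776510910668803]) @ [[0.87, -0.50], [-0.5, -0.87]]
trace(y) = -0.87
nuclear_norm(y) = 1.51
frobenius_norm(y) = 1.09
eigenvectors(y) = [[0.72+0.00j, (0.72-0j)], [(0.2+0.67j), (0.2-0.67j)]]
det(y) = 0.54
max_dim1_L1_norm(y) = 1.24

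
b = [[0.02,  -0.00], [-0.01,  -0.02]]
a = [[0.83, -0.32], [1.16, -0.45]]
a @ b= [[0.02, 0.01], [0.03, 0.01]]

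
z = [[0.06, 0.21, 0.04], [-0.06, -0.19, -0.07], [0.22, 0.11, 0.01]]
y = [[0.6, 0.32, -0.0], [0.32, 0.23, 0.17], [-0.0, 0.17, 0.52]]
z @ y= [[0.10, 0.07, 0.06], [-0.10, -0.07, -0.07], [0.17, 0.10, 0.02]]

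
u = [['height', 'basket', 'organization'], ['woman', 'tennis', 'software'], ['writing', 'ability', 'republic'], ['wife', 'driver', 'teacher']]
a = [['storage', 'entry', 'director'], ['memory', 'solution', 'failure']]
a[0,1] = 'entry'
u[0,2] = 'organization'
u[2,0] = 'writing'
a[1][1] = 'solution'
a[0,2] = 'director'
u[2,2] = 'republic'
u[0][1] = 'basket'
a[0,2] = 'director'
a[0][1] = 'entry'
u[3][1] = 'driver'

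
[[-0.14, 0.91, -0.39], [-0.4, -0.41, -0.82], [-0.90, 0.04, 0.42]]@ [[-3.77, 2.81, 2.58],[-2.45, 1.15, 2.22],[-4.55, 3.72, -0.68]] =[[0.07, -0.8, 1.92], [6.24, -4.65, -1.38], [1.38, -0.92, -2.52]]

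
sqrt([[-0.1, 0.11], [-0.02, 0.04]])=[[-0.03+0.34j, 0.16-0.30j], [(-0.03+0.06j), 0.17-0.05j]]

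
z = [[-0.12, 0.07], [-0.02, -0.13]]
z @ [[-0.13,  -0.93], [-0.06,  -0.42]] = [[0.01, 0.08], [0.01, 0.07]]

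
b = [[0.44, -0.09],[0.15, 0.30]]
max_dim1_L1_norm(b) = 0.53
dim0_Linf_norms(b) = [0.44, 0.3]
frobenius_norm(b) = 0.56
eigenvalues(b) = [(0.37+0.09j), (0.37-0.09j)]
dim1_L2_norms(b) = [0.45, 0.34]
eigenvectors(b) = [[0.37+0.49j, (0.37-0.49j)], [(0.79+0j), (0.79-0j)]]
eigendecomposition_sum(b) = [[(0.22-0.09j), -0.05+0.18j], [0.08-0.30j, 0.15+0.19j]] + [[0.22+0.09j,(-0.05-0.18j)], [0.07+0.30j,0.15-0.19j]]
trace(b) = 0.74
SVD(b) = [[-0.94, -0.35], [-0.35, 0.94]] @ diag([0.46513073783417364, 0.3128152757168953]) @ [[-1.0, -0.05], [-0.05, 1.00]]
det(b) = 0.15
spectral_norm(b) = 0.47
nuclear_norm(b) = 0.78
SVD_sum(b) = [[0.43, 0.02], [0.16, 0.01]] + [[0.01, -0.11], [-0.01, 0.29]]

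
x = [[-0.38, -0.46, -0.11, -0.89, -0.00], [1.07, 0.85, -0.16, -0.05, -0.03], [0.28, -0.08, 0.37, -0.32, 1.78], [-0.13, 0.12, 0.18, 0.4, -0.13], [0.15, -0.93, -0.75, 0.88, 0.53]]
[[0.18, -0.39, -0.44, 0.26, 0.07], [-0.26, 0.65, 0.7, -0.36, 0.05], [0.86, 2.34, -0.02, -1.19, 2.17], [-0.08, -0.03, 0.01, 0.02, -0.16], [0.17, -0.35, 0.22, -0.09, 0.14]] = x @ [[-0.18, 0.49, 0.39, -0.15, -0.10], [-0.06, 0.34, 0.29, -0.28, 0.24], [0.04, 0.84, -0.30, -0.11, 0.12], [-0.10, -0.05, 0.21, -0.07, -0.18], [0.48, 1.07, 0.04, -0.65, 1.19]]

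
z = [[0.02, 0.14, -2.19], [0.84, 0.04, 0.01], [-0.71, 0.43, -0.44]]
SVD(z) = [[0.97, 0.19, -0.15], [-0.03, 0.73, 0.69], [0.24, -0.66, 0.71]] @ diag([2.25043368463941, 1.1130106917608225, 0.3205548799603299]) @ [[-0.08, 0.11, -0.99],[0.97, -0.21, -0.10],[0.21, 0.97, 0.09]]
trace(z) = -0.38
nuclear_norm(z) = 3.68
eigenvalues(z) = [(-1.68+0j), (0.65+0.24j), (0.65-0.24j)]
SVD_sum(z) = [[-0.17, 0.23, -2.17], [0.01, -0.01, 0.07], [-0.04, 0.06, -0.53]] + [[0.2,  -0.04,  -0.02], [0.79,  -0.17,  -0.08], [-0.72,  0.15,  0.07]] + [[-0.01, -0.05, -0.0], [0.05, 0.21, 0.02], [0.05, 0.22, 0.02]]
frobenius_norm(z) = 2.53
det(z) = -0.80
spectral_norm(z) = 2.25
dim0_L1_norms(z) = [1.57, 0.61, 2.64]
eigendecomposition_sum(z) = [[-0.65+0.00j, 0.34+0.00j, -1.15+0.00j], [(0.32-0j), -0.17-0.00j, 0.57-0.00j], [(-0.48+0j), (0.25+0j), (-0.86+0j)]] + [[(0.34-0.3j), (-0.1+0.48j), (-0.52+0.72j)], [(0.26-0.52j), 0.10+0.62j, (-0.28+1.1j)], [-0.11+0.02j, (0.09-0.09j), (0.21-0.08j)]] + [[0.34+0.30j, -0.10-0.48j, (-0.52-0.72j)], [(0.26+0.52j), 0.10-0.62j, -0.28-1.10j], [(-0.11-0.02j), 0.09+0.09j, (0.21+0.08j)]]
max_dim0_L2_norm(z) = 2.23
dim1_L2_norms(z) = [2.19, 0.84, 0.94]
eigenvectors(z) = [[(-0.75+0j), 0.57+0.22j, 0.57-0.22j],[(0.37+0j), (0.78+0j), 0.78-0.00j],[(-0.56+0j), -0.09-0.13j, -0.09+0.13j]]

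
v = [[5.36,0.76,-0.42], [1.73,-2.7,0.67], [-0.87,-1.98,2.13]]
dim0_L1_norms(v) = [7.96, 5.44, 3.22]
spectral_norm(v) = 5.74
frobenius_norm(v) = 7.03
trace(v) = 4.79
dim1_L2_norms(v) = [5.43, 3.28, 3.04]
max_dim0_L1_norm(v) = 7.96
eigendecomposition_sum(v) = [[5.35, 0.61, -0.52], [0.96, 0.11, -0.09], [-1.87, -0.21, 0.18]] + [[-0.05, 0.20, -0.03], [0.64, -2.69, 0.44], [0.26, -1.1, 0.18]] + [[0.06, -0.05, 0.14], [0.13, -0.12, 0.32], [0.74, -0.67, 1.77]]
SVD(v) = [[-0.94, 0.03, 0.33], [-0.24, -0.74, -0.63], [0.23, -0.67, 0.70]] @ diag([5.740677529681517, 3.908823176692962, 1.0933082244077614]) @ [[-0.99,-0.09,0.13], [-0.14,0.86,-0.50], [0.06,0.51,0.86]]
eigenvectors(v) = [[-0.93, -0.07, 0.08], [-0.17, 0.92, 0.18], [0.32, 0.38, 0.98]]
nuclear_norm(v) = 10.74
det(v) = -24.53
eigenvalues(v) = [5.64, -2.55, 1.7]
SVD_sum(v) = [[5.35, 0.49, -0.68], [1.37, 0.12, -0.17], [-1.29, -0.12, 0.16]] + [[-0.01,0.09,-0.05],[0.41,-2.48,1.43],[0.37,-2.25,1.31]] + [[0.02, 0.18, 0.31], [-0.04, -0.35, -0.59], [0.05, 0.39, 0.66]]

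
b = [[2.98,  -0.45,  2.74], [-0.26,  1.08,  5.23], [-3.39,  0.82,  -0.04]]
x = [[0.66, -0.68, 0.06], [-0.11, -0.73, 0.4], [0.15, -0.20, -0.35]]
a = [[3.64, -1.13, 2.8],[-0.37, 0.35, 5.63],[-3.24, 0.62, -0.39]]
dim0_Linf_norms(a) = [3.64, 1.13, 5.63]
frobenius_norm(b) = 7.57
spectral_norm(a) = 6.66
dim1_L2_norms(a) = [4.73, 5.65, 3.32]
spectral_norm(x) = 1.13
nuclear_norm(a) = 11.56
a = x + b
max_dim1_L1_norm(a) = 7.57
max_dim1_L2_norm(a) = 5.65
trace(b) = 4.02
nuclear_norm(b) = 10.73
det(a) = 10.11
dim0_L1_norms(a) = [7.25, 2.1, 8.82]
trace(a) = 3.60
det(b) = 4.52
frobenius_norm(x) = 1.34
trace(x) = -0.42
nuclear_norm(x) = 2.07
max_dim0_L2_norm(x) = 1.02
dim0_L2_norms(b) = [4.52, 1.43, 5.9]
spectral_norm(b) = 6.15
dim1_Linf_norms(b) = [2.98, 5.23, 3.39]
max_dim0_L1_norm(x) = 1.61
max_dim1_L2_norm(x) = 0.95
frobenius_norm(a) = 8.08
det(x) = 0.21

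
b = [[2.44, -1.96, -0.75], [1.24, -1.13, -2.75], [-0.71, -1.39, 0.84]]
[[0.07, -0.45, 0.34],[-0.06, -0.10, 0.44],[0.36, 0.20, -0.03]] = b @ [[-0.1, -0.24, 0.05], [-0.18, -0.05, -0.07], [0.05, -0.05, -0.11]]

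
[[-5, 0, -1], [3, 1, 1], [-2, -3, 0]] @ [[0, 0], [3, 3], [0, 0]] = [[0, 0], [3, 3], [-9, -9]]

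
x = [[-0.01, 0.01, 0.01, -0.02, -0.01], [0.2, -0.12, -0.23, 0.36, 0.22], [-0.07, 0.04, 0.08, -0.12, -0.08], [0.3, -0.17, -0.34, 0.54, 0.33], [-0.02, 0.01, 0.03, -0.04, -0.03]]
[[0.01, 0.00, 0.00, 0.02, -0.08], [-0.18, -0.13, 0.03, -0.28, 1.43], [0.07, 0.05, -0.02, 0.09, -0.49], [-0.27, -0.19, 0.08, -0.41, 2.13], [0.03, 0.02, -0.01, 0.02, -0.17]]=x@ [[0.01, -0.45, 1.08, 0.26, 0.66],[-0.31, -0.35, 2.05, 1.47, -0.9],[0.51, 0.73, 1.16, -0.56, -1.05],[0.07, 0.18, 0.5, -0.9, 1.77],[-0.58, 0.11, 0.68, 0.18, 1.42]]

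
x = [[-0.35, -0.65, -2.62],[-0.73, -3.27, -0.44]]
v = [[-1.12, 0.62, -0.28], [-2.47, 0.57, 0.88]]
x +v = [[-1.47, -0.03, -2.90], [-3.20, -2.7, 0.44]]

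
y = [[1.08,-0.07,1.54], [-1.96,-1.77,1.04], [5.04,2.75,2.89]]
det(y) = -3.939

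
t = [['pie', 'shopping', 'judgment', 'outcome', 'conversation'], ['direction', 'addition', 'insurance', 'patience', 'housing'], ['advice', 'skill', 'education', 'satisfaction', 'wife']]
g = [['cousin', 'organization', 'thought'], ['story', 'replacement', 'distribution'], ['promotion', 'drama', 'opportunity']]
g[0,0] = 'cousin'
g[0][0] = 'cousin'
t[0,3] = 'outcome'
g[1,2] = 'distribution'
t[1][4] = 'housing'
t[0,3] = 'outcome'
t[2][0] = 'advice'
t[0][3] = 'outcome'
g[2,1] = 'drama'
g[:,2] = ['thought', 'distribution', 'opportunity']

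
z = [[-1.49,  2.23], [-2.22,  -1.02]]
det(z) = 6.47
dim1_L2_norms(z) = [2.68, 2.44]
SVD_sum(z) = [[-2.08, 1.24], [-1.19, 0.71]] + [[0.59, 0.99], [-1.03, -1.73]]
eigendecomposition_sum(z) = [[-0.75+1.04j, 1.12+0.63j], [(-1.11-0.63j), (-0.51+1.17j)]] + [[-0.75-1.04j,1.12-0.63j], [-1.11+0.63j,-0.51-1.17j]]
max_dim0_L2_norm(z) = 2.67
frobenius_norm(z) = 3.63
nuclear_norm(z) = 5.11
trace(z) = -2.51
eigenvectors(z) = [[0.71+0.00j, 0.71-0.00j], [0.07+0.70j, (0.07-0.7j)]]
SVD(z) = [[-0.87, -0.5], [-0.5, 0.87]] @ diag([2.7895883682389533, 2.319481997297227]) @ [[0.86,-0.51], [-0.51,-0.86]]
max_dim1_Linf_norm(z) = 2.23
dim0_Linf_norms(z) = [2.22, 2.23]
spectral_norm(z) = 2.79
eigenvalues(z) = [(-1.25+2.21j), (-1.25-2.21j)]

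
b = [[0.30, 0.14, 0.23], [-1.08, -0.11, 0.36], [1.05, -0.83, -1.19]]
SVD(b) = [[-0.01,0.47,-0.88],[0.48,-0.77,-0.42],[-0.88,-0.43,-0.22]] @ diag([2.0024151014629465, 0.80449913636435, 0.14565335911729826]) @ [[-0.72, 0.34, 0.61], [0.65, 0.63, 0.42], [-0.24, 0.70, -0.67]]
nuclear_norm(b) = 2.95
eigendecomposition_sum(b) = [[(0.37-0j), (0.01+0j), (0.05+0j)], [-0.43+0.00j, (-0.01+0j), (-0.06+0j)], [0.46-0.00j, 0.01+0.00j, 0.07+0.00j]] + [[(-0.03+0.06j), (0.06+0.18j), 0.09+0.12j], [(-0.32+0.24j), -0.05+1.16j, 0.21+0.90j], [(0.29-0.43j), (-0.42-1.44j), (-0.63-1.01j)]] + [[-0.03-0.06j, 0.06-0.18j, 0.09-0.12j], [(-0.32-0.24j), (-0.05-1.16j), (0.21-0.9j)], [0.29+0.43j, (-0.42+1.44j), (-0.63+1.01j)]]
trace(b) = -1.00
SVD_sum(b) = [[0.02,-0.01,-0.02],[-0.69,0.32,0.58],[1.27,-0.59,-1.06]] + [[0.25, 0.24, 0.16],  [-0.4, -0.39, -0.26],  [-0.22, -0.22, -0.15]] + [[0.03, -0.09, 0.09], [0.01, -0.04, 0.04], [0.01, -0.02, 0.02]]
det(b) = 0.23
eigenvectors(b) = [[0.50+0.00j, (-0.1+0.01j), (-0.1-0.01j)], [-0.59+0.00j, (-0.58-0.2j), (-0.58+0.2j)], [0.63+0.00j, (0.79+0j), (0.79-0j)]]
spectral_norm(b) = 2.00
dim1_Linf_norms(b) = [0.3, 1.08, 1.19]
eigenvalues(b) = [(0.42+0j), (-0.71+0.22j), (-0.71-0.22j)]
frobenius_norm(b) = 2.16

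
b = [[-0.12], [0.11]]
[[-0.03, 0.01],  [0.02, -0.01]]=b@ [[0.22, -0.05]]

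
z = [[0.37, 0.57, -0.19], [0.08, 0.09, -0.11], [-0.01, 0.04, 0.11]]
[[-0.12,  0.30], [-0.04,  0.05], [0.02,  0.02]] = z @ [[-0.36, 0.16], [0.07, 0.44], [0.16, 0.03]]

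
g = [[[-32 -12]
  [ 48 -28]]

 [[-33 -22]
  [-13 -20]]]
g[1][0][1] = -22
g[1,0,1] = -22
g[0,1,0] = 48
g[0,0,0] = -32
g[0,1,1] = -28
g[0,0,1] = -12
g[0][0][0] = -32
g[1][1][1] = -20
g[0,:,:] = [[-32, -12], [48, -28]]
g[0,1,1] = -28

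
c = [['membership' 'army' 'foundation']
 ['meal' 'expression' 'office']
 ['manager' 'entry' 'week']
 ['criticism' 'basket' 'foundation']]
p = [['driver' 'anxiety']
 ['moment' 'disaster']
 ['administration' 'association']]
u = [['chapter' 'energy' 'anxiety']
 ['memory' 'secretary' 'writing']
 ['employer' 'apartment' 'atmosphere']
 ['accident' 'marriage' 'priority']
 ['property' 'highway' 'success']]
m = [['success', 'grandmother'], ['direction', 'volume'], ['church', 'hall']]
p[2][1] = 'association'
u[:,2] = ['anxiety', 'writing', 'atmosphere', 'priority', 'success']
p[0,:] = ['driver', 'anxiety']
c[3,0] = 'criticism'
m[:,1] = ['grandmother', 'volume', 'hall']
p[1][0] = 'moment'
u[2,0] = 'employer'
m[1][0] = 'direction'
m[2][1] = 'hall'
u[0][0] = 'chapter'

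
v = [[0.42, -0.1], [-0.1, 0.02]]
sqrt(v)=[[(0.63+0j), (-0.15+0.01j)],[(-0.15+0.01j), 0.04+0.06j]]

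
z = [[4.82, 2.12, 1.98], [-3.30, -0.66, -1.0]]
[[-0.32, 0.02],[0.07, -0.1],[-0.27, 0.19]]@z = [[-1.61, -0.69, -0.65], [0.67, 0.21, 0.24], [-1.93, -0.7, -0.72]]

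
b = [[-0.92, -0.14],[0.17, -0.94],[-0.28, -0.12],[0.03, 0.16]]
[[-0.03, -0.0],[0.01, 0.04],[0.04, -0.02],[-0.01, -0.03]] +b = [[-0.95,-0.14], [0.18,-0.90], [-0.24,-0.14], [0.02,0.13]]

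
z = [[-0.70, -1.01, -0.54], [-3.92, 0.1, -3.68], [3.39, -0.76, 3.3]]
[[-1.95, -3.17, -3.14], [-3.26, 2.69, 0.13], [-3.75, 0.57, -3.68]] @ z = [[3.15, 4.04, 2.36], [-7.82, 3.46, -7.71], [-12.08, 6.64, -12.22]]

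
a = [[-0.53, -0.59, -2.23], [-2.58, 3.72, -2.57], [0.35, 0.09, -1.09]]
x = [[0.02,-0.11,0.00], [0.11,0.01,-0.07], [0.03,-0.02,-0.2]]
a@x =[[-0.14, 0.1, 0.49], [0.28, 0.37, 0.25], [-0.02, -0.02, 0.21]]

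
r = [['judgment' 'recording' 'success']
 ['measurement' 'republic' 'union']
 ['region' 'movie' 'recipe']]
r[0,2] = 'success'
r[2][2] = 'recipe'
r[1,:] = ['measurement', 'republic', 'union']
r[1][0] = 'measurement'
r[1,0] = 'measurement'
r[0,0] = 'judgment'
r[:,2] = ['success', 'union', 'recipe']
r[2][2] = 'recipe'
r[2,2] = 'recipe'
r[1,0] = 'measurement'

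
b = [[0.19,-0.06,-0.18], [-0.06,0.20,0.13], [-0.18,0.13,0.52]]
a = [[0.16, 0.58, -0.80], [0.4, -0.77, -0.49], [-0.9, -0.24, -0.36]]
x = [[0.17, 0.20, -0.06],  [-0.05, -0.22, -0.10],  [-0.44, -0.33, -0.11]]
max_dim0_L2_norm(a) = 1.0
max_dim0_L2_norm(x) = 0.47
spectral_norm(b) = 0.65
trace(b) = 0.91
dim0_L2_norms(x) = [0.47, 0.44, 0.16]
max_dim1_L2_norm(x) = 0.56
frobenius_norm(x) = 0.67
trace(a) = -0.97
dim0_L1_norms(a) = [1.46, 1.59, 1.65]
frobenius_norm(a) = 1.73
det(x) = 0.01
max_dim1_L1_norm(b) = 0.83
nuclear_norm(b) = 0.91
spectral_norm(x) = 0.64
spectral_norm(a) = 1.00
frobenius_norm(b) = 0.67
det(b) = 0.01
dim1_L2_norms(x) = [0.27, 0.25, 0.56]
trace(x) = -0.16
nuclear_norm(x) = 0.91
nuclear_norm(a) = 3.00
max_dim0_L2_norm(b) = 0.57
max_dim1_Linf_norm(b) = 0.52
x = b @ a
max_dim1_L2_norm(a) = 1.0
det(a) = 1.00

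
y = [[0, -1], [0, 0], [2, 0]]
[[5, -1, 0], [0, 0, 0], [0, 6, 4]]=y @ [[0, 3, 2], [-5, 1, 0]]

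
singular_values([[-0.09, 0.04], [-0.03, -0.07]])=[0.1, 0.08]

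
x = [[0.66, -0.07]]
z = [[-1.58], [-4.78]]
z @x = [[-1.04, 0.11], [-3.15, 0.33]]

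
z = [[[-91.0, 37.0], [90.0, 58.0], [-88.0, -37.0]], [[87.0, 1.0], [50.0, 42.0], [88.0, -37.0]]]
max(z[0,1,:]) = 90.0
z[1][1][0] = 50.0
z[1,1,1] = 42.0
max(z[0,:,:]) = 90.0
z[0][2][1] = -37.0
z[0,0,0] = -91.0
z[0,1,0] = 90.0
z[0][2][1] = -37.0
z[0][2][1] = -37.0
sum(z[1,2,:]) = 51.0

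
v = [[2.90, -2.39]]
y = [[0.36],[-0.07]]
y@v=[[1.04,-0.86], [-0.20,0.17]]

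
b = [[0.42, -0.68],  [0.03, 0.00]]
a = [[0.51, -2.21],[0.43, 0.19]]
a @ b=[[0.15, -0.35], [0.19, -0.29]]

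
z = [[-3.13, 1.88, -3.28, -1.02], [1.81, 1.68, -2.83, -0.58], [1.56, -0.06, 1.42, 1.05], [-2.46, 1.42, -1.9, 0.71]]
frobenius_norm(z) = 7.57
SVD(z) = [[-0.76, 0.13, 0.21, -0.6], [-0.27, -0.95, -0.06, 0.13], [0.32, -0.14, -0.66, -0.67], [-0.49, 0.25, -0.72, 0.43]] @ diag([6.508767767849829, 3.5272809083884997, 1.5469612803881128, 0.3365149840602889]) @ [[0.55, -0.40, 0.72, 0.14], [-0.83, -0.28, 0.46, 0.13], [-0.02, -0.44, -0.06, -0.89], [0.03, -0.75, -0.52, 0.41]]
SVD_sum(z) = [[-2.75,2.0,-3.57,-0.71], [-0.99,0.72,-1.28,-0.25], [1.13,-0.82,1.47,0.29], [-1.76,1.28,-2.29,-0.45]] + [[-0.37, -0.13, 0.20, 0.06], [2.79, 0.96, -1.53, -0.43], [0.42, 0.14, -0.23, -0.06], [-0.72, -0.25, 0.40, 0.11]] + [[-0.01, -0.14, -0.02, -0.29], [0.00, 0.04, 0.01, 0.08], [0.02, 0.45, 0.06, 0.91], [0.02, 0.49, 0.07, 0.99]] + [[-0.01, 0.15, 0.11, -0.08], [0.0, -0.03, -0.02, 0.02], [-0.01, 0.17, 0.12, -0.09], [0.0, -0.11, -0.08, 0.06]]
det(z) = -11.95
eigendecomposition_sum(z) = [[-3.15+0.00j,(1.24-0j),-1.54-0.00j,(-0.22-0j)],[(1.79-0j),(-0.71+0j),(0.88+0j),0.12+0.00j],[(1.5-0j),-0.59+0.00j,(0.73+0j),0.10+0.00j],[(-1.88+0j),(0.74-0j),-0.92-0.00j,(-0.13-0j)]] + [[(0.11-0j), -0.02+0.00j, (0.1+0j), (-0.14+0j)], [0.70-0.00j, -0.12+0.00j, 0.58+0.00j, -0.82+0.00j], [0.38-0.00j, -0.07+0.00j, 0.32+0.00j, (-0.45+0j)], [-0.37+0.00j, (0.06-0j), (-0.31-0j), (0.44-0j)]] + [[(-0.05-0.14j), 0.33+0.31j, -0.92-0.02j, (-0.33+0.52j)],[(-0.34-0.25j), 1.25+0.21j, (-2.14+1.41j), 0.06+1.74j],[(-0.16+0.09j), 0.30-0.46j, (0.18+1.09j), 0.70+0.28j],[(-0.1-0.02j), (0.31-0.09j), -0.33+0.55j, 0.20+0.39j]] + [[(-0.05+0.14j), 0.33-0.31j, (-0.92+0.02j), -0.33-0.52j], [-0.34+0.25j, (1.25-0.21j), (-2.14-1.41j), 0.06-1.74j], [-0.16-0.09j, 0.30+0.46j, (0.18-1.09j), 0.70-0.28j], [(-0.1+0.02j), 0.31+0.09j, -0.33-0.55j, 0.20-0.39j]]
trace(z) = 0.68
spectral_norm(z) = 6.51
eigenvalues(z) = [(-3.25+0j), (0.75+0j), (1.59+1.54j), (1.59-1.54j)]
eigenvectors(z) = [[0.72+0.00j,-0.13+0.00j,(0.25+0.17j),(0.25-0.17j)], [-0.41+0.00j,(-0.79+0j),0.85+0.00j,(0.85-0j)], [-0.34+0.00j,(-0.43+0j),0.15-0.34j,(0.15+0.34j)], [0.43+0.00j,(0.42+0j),0.19-0.09j,0.19+0.09j]]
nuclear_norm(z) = 11.92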